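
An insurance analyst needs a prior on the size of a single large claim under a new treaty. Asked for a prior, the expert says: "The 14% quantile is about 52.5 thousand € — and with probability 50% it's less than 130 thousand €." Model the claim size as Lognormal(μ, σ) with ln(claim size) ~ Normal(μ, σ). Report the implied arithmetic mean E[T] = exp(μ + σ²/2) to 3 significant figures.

If T ~ Lognormal(μ,σ) then ln T ~ Normal(μ,σ), so the p-quantile of ln T is μ + z_p·σ.
ln(52.5) = 3.961 and ln(130) = 4.868; z_{0.14} = -1.08, z_{0.5} = 0.
σ = (4.868 − 3.961)/(0 − (-1.08)) = 0.839.
μ = 3.961 − (-1.08)·0.839 = 4.868.
E[T] = exp(μ + σ²/2) = exp(4.868 + 0.3522) = 185 thousand €.

E[T] ≈ 185 thousand €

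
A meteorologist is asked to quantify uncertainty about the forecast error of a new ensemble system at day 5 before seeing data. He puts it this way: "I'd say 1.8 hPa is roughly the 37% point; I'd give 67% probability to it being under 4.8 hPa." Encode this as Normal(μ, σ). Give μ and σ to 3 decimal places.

The p-quantile of Normal(μ,σ) is μ + z_p·σ, with z_{0.37} = -0.3319 and z_{0.67} = 0.4399.
Eliminate σ: μ = (z₂·x₁ − z₁·x₂)/(z₂ − z₁) = (0.4399·1.8 − (-0.3319)·4.8)/0.7718 = 3.090.
Then σ = (x₂ − x₁)/(z₂ − z₁) = (4.8 − 1.8)/0.7718 = 3.887.

μ = 3.090, σ = 3.887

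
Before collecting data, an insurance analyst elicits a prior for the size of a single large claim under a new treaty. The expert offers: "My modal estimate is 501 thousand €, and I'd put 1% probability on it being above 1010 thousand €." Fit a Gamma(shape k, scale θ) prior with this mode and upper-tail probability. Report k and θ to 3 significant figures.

Gamma(k,θ) with k>1 has mode (k−1)θ, so θ = 501/(k−1).
Need P(X < 1010) = 0.99 with θ tied to k this way. Start at k = 2, θ = 501: P(X<1010) ≈ 0.598.
Too low — raise k to concentrate. Iterating converges to k ≈ 11.
Then θ = 501/(11−1) ≈ 50.2.

k ≈ 11, θ ≈ 50.2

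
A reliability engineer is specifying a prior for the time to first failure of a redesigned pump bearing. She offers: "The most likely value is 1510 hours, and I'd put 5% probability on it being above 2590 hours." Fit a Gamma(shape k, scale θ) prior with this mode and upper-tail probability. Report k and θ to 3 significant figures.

Gamma(k,θ) with k>1 has mode (k−1)θ, so θ = 1510/(k−1).
Need P(X < 2590) = 0.95 with θ tied to k this way. Start at k = 2, θ = 1510: P(X<2590) ≈ 0.511.
Too low — raise k to concentrate. Iterating converges to k ≈ 10.6.
Then θ = 1510/(10.6−1) ≈ 157.

k ≈ 10.6, θ ≈ 157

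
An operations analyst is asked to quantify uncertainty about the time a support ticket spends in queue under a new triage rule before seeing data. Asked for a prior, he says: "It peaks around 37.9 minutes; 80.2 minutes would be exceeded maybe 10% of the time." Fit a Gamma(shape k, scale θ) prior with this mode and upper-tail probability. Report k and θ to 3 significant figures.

k ≈ 4.42, θ ≈ 11.1

Gamma(k,θ) with k>1 has mode (k−1)θ, so θ = 37.9/(k−1).
Need P(X < 80.2) = 0.9 with θ tied to k this way. Start at k = 2, θ = 37.9: P(X<80.2) ≈ 0.625.
Too low — raise k to concentrate. Iterating converges to k ≈ 4.42.
Then θ = 37.9/(4.42−1) ≈ 11.1.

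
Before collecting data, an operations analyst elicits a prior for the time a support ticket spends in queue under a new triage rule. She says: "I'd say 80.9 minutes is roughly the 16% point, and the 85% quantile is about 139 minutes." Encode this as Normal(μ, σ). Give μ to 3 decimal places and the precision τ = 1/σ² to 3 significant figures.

For Normal(μ,σ), the p-quantile is μ + z_p·σ. Here z_{0.16} = -0.9945, z_{0.85} = 1.036.
So 80.9 = μ − 0.9945σ and 139 = μ + 1.036σ.
Subtracting: σ = (139 − 80.9)/(1.036 − (-0.9945)) = 28.608.
Then μ = 80.9 − (-0.9945)·28.608 = 109.350.
Precision τ = 1/σ² = 1/28.61² = 0.00122.

μ = 109.350, τ = 0.00122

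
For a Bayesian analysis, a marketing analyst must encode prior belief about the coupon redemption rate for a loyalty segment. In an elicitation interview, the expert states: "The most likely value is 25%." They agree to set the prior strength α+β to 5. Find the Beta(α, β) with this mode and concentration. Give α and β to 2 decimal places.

For α,β > 1 the Beta mode is (α−1)/(α+β−2). With α+β = 5, the mode is (α−1)/3.
Set (α−1)/3 = 0.25 → α = 1 + 0.25·3 = 1.75.
β = 5 − α = 3.25.

α = 1.75, β = 3.25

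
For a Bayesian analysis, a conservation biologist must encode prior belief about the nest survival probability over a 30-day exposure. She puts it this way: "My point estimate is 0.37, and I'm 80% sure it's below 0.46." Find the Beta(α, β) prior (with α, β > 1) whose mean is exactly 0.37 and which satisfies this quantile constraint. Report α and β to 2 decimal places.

With mean 0.37 fixed, write α = 0.37s, β = 0.63s where s = α+β.
Need P(θ < 0.46) = 0.8 under Beta(0.37s, 0.63s). Normal approximation: (q−m)/√(m(1−m)/s) ≈ z_{0.8} = 0.842, so s ≈ 0.37·0.63·(0.842)²/(0.46−0.37)² = 20.4.
At s = 20.4: P(θ<0.46) ≈ 0.803. Adjusting to match 0.8 gives s ≈ 19.89.
So α = 0.37·19.89 ≈ 7.36, β = 0.63·19.89 ≈ 12.53.

α ≈ 7.36, β ≈ 12.53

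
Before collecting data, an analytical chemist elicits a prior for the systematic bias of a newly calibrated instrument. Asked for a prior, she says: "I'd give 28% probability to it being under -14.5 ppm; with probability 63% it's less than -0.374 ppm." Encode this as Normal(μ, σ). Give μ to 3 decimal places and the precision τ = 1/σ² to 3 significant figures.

μ = -5.499, τ = 0.00419

For Normal(μ,σ), the p-quantile is μ + z_p·σ. Here z_{0.28} = -0.5828, z_{0.63} = 0.3319.
So -14.5 = μ − 0.5828σ and -0.374 = μ + 0.3319σ.
Subtracting: σ = (-0.374 − -14.5)/(0.3319 − (-0.5828)) = 15.443.
Then μ = -14.5 − (-0.5828)·15.443 = -5.499.
Precision τ = 1/σ² = 1/15.44² = 0.00419.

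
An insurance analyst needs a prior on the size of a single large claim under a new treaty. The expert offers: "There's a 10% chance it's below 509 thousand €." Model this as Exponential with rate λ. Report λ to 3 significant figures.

λ ≈ 0.000207

P(T < 509.0) = 1 − e^(−λ·509.0) = 0.1, so λ = −ln(1−0.1)/509.0 = −ln(0.9)/509.0 = 0.000207.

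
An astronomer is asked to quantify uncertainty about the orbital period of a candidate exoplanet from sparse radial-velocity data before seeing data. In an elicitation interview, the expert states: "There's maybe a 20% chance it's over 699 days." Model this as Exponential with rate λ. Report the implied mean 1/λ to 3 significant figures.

P(T > 699.0) = e^(−λ·699.0) = 0.2, so λ = −ln(0.2)/699.0 = 0.0023.
Mean = 1/λ = 434 days.

mean ≈ 434 days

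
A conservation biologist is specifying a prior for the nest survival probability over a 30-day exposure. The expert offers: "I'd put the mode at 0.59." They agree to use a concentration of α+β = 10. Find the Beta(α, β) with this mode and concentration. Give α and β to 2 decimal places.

For α,β > 1 the Beta mode is (α−1)/(α+β−2). With α+β = 10, the mode is (α−1)/8.
Set (α−1)/8 = 0.59 → α = 1 + 0.59·8 = 5.72.
β = 10 − α = 4.28.

α = 5.72, β = 4.28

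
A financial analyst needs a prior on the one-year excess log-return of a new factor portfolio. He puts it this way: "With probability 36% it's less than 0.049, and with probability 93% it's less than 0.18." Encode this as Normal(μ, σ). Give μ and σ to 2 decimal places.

The p-quantile of Normal(μ,σ) is μ + z_p·σ, with z_{0.36} = -0.3585 and z_{0.93} = 1.476.
Eliminate σ: μ = (z₂·x₁ − z₁·x₂)/(z₂ − z₁) = (1.476·0.049 − (-0.3585)·0.18)/1.834 = 0.07.
Then σ = (x₂ − x₁)/(z₂ − z₁) = (0.18 − 0.049)/1.834 = 0.07.

μ = 0.07, σ = 0.07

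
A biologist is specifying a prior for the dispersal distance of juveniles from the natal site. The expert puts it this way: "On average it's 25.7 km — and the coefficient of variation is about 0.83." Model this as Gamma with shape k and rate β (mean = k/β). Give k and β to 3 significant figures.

For Gamma(k, rate β): mean = k/β, variance = k/β², so CV = 1/√k.
CV = 0.83, hence k = 1/CV² = 1.45.
Then β = k/mean = 1.45/25.7 = 0.0565.

k ≈ 1.45, β ≈ 0.0565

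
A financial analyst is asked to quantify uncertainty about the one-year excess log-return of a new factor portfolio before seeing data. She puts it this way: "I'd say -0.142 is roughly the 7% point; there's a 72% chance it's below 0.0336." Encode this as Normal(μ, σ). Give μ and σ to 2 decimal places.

The p-quantile of Normal(μ,σ) is μ + z_p·σ, with z_{0.07} = -1.476 and z_{0.72} = 0.5828.
Eliminate σ: μ = (z₂·x₁ − z₁·x₂)/(z₂ − z₁) = (0.5828·-0.142 − (-1.476)·0.0336)/2.059 = -0.02.
Then σ = (x₂ − x₁)/(z₂ − z₁) = (0.0336 − -0.142)/2.059 = 0.09.

μ = -0.02, σ = 0.09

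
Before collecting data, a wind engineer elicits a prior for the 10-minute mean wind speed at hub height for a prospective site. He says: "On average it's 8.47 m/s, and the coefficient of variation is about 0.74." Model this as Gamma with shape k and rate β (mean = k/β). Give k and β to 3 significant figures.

For Gamma(k, rate β): mean = k/β, variance = k/β², so CV = 1/√k.
CV = 0.74, hence k = 1/CV² = 1.83.
Then β = k/mean = 1.83/8.47 = 0.216.

k ≈ 1.83, β ≈ 0.216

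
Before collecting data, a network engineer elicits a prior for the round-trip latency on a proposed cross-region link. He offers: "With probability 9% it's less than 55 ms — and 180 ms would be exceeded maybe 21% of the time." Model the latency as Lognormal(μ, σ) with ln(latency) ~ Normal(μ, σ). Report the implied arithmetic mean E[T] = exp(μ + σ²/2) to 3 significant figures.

E[T] ≈ 134 ms

If T ~ Lognormal(μ,σ) then ln T ~ Normal(μ,σ), so the p-quantile of ln T is μ + z_p·σ.
ln(55) = 4.007 and ln(180) = 5.193; z_{0.09} = -1.341, z_{0.79} = 0.8064.
σ = (5.193 − 4.007)/(0.8064 − (-1.341)) = 0.552.
μ = 4.007 − (-1.341)·0.552 = 4.748.
E[T] = exp(μ + σ²/2) = exp(4.748 + 0.1525) = 134 ms.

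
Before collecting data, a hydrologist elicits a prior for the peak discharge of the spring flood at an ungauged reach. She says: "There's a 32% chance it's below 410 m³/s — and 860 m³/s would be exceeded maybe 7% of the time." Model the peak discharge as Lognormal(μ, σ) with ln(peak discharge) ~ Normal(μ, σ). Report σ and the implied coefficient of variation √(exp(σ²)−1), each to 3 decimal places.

If T ~ Lognormal(μ,σ) then ln T ~ Normal(μ,σ), so the p-quantile of ln T is μ + z_p·σ.
ln(410) = 6.016 and ln(860) = 6.757; z_{0.32} = -0.4677, z_{0.93} = 1.476.
σ = (6.757 − 6.016)/(1.476 − (-0.4677)) = 0.381.
μ = 6.016 − (-0.4677)·0.381 = 6.194.
CV = √(exp(σ²)−1) = √(exp(0.1453)−1) = 0.395.

σ ≈ 0.381, CV ≈ 0.395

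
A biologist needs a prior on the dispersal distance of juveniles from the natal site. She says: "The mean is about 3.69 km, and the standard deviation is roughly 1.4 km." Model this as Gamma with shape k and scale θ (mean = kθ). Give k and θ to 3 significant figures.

k ≈ 6.95, θ ≈ 0.531

For Gamma(k, scale θ): mean = kθ, variance = kθ², so CV = 1/√k.
CV = SD/mean = 1.4/3.69 = 0.3794, hence k = 1/CV² = 6.95.
Then θ = mean/k = 3.69/6.95 = 0.531.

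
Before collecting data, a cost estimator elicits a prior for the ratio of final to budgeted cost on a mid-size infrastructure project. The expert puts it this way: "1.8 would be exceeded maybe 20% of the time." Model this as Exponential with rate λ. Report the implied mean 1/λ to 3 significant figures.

P(T > 1.8) = e^(−λ·1.8) = 0.2, so λ = −ln(0.2)/1.8 = 0.894.
Mean = 1/λ = 1.12.

mean ≈ 1.12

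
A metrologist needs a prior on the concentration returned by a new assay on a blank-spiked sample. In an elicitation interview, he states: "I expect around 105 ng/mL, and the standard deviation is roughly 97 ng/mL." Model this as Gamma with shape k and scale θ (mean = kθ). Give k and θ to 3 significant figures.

k ≈ 1.17, θ ≈ 89.6

For Gamma(k, scale θ): mean = kθ, variance = kθ², so CV = 1/√k.
CV = SD/mean = 97/105 = 0.9238, hence k = 1/CV² = 1.17.
Then θ = mean/k = 105/1.17 = 89.6.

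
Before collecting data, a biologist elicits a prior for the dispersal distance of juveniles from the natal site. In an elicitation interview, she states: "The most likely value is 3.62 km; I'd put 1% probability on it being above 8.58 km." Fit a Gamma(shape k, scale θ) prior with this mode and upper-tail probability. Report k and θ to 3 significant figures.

Gamma(k,θ) with k>1 has mode (k−1)θ, so θ = 3.62/(k−1).
Need P(X < 8.58) = 0.99 with θ tied to k this way. Start at k = 2, θ = 3.62: P(X<8.58) ≈ 0.685.
Too low — raise k to concentrate. Iterating converges to k ≈ 7.38.
Then θ = 3.62/(7.38−1) ≈ 0.568.

k ≈ 7.38, θ ≈ 0.568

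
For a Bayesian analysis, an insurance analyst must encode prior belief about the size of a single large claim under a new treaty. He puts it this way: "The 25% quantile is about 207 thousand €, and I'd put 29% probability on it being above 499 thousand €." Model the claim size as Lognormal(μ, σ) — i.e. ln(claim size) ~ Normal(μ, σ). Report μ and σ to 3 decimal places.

If T ~ Lognormal(μ,σ) then ln T ~ Normal(μ,σ), so the p-quantile of ln T is μ + z_p·σ.
ln(207) = 5.333 and ln(499) = 6.213; z_{0.25} = -0.6745, z_{0.71} = 0.5534.
σ = (6.213 − 5.333)/(0.5534 − (-0.6745)) = 0.717.
μ = 5.333 − (-0.6745)·0.717 = 5.816.

μ ≈ 5.816, σ ≈ 0.717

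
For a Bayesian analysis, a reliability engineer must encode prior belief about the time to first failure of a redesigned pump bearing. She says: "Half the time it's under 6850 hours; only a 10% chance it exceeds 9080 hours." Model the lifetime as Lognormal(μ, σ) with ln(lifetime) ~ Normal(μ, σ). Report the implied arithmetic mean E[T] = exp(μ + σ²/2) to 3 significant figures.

E[T] ≈ 7020 hours

If T ~ Lognormal(μ,σ) then ln T ~ Normal(μ,σ), so the p-quantile of ln T is μ + z_p·σ.
ln(6850) = 8.832 and ln(9080) = 9.114; z_{0.5} = 0, z_{0.9} = 1.282.
σ = (9.114 − 8.832)/(1.282 − (0)) = 0.220.
μ = 8.832 − (0)·0.220 = 8.832.
E[T] = exp(μ + σ²/2) = exp(8.832 + 0.0242) = 7020 hours.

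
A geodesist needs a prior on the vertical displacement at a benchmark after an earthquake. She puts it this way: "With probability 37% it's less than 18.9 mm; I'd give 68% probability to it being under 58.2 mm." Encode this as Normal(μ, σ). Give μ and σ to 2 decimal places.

μ = 35.21, σ = 49.15

For Normal(μ,σ), the p-quantile is μ + z_p·σ. Here z_{0.37} = -0.3319, z_{0.68} = 0.4677.
So 18.9 = μ − 0.3319σ and 58.2 = μ + 0.4677σ.
Subtracting: σ = (58.2 − 18.9)/(0.4677 − (-0.3319)) = 49.15.
Then μ = 18.9 − (-0.3319)·49.15 = 35.21.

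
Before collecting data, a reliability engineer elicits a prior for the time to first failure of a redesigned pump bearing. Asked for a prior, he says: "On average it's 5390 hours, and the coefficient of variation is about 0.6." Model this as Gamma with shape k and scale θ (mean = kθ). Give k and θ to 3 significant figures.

k ≈ 2.78, θ ≈ 1940

For Gamma(k, scale θ): mean = kθ, variance = kθ², so CV = 1/√k.
CV = 0.6, hence k = 1/CV² = 2.78.
Then θ = mean/k = 5390/2.78 = 1940.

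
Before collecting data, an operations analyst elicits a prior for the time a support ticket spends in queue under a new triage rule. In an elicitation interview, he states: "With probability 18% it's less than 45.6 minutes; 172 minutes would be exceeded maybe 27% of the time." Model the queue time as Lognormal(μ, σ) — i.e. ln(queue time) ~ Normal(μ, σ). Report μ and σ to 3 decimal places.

μ ≈ 4.615, σ ≈ 0.869

If T ~ Lognormal(μ,σ) then ln T ~ Normal(μ,σ), so the p-quantile of ln T is μ + z_p·σ.
ln(45.6) = 3.82 and ln(172) = 5.147; z_{0.18} = -0.9154, z_{0.73} = 0.6128.
σ = (5.147 − 3.82)/(0.6128 − (-0.9154)) = 0.869.
μ = 3.82 − (-0.9154)·0.869 = 4.615.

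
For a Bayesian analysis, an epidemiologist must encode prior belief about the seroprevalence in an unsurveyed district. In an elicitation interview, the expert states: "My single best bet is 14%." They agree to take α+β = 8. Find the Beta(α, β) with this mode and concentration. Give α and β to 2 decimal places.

For α,β > 1 the Beta mode is (α−1)/(α+β−2). With α+β = 8, the mode is (α−1)/6.
Set (α−1)/6 = 0.14 → α = 1 + 0.14·6 = 1.84.
β = 8 − α = 6.16.

α = 1.84, β = 6.16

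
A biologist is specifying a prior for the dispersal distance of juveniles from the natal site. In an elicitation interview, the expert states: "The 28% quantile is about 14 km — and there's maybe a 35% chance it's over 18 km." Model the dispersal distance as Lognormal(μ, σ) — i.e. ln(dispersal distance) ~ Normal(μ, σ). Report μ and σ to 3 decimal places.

If T ~ Lognormal(μ,σ) then ln T ~ Normal(μ,σ), so the p-quantile of ln T is μ + z_p·σ.
ln(14) = 2.639 and ln(18) = 2.89; z_{0.28} = -0.5828, z_{0.65} = 0.3853.
σ = (2.89 − 2.639)/(0.3853 − (-0.5828)) = 0.260.
μ = 2.639 − (-0.5828)·0.260 = 2.790.

μ ≈ 2.790, σ ≈ 0.260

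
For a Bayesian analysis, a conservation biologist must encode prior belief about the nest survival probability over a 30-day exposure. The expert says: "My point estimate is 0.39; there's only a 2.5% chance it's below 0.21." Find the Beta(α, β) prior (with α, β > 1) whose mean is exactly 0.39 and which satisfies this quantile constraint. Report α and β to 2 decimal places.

α ≈ 9.42, β ≈ 14.74

With mean 0.39 fixed, write α = 0.39s, β = 0.61s where s = α+β.
Need P(θ < 0.21) = 0.025 under Beta(0.39s, 0.61s). Normal approximation: (q−m)/√(m(1−m)/s) ≈ z_{0.025} = -1.96, so s ≈ 0.39·0.61·(-1.96)²/(0.21−0.39)² = 28.2.
At s = 28.2: P(θ<0.21) ≈ 0.017. Adjusting to match 0.025 gives s ≈ 24.17.
So α = 0.39·24.17 ≈ 9.42, β = 0.61·24.17 ≈ 14.74.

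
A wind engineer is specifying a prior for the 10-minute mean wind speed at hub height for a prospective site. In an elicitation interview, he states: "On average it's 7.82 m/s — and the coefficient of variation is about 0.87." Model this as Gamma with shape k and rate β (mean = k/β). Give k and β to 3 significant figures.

k ≈ 1.32, β ≈ 0.169

For Gamma(k, rate β): mean = k/β, variance = k/β², so CV = 1/√k.
CV = 0.87, hence k = 1/CV² = 1.32.
Then β = k/mean = 1.32/7.82 = 0.169.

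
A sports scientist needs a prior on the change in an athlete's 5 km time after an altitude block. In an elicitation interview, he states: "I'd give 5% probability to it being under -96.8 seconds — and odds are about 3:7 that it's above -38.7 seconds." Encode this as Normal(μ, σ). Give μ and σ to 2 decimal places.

μ = -52.75, σ = 26.78

The p-quantile of Normal(μ,σ) is μ + z_p·σ, with z_{0.05} = -1.645 and z_{0.7} = 0.5244.
Eliminate σ: μ = (z₂·x₁ − z₁·x₂)/(z₂ − z₁) = (0.5244·-96.8 − (-1.645)·-38.7)/2.169 = -52.75.
Then σ = (x₂ − x₁)/(z₂ − z₁) = (-38.7 − -96.8)/2.169 = 26.78.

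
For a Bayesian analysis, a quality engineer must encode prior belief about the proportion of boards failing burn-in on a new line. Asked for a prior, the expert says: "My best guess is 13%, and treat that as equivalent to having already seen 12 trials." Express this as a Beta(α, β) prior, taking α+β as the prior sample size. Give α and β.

α = 1.56, β = 10.44

Under the effective-sample-size interpretation, Beta(α, β) has prior mean α/(α+β) and prior sample size α+β.
So α+β = 12 and α/(α+β) = 0.13, giving α = 0.13·12 = 1.56 and β = 12 − 1.56 = 10.44.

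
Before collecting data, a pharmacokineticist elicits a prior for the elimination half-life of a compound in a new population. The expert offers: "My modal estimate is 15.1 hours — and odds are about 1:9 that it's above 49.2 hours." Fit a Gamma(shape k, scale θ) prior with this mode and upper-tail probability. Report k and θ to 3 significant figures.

Gamma(k,θ) with k>1 has mode (k−1)θ, so θ = 15.1/(k−1).
Need P(X < 49.2) = 0.9 with θ tied to k this way. Start at k = 2, θ = 15.1: P(X<49.2) ≈ 0.836.
Too low — raise k to concentrate. Iterating converges to k ≈ 2.35.
Then θ = 15.1/(2.35−1) ≈ 11.2.

k ≈ 2.35, θ ≈ 11.2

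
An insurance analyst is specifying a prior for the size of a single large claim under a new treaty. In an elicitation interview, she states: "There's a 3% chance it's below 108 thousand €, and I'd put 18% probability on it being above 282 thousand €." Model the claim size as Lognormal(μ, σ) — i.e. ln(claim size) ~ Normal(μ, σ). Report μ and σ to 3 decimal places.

μ ≈ 5.328, σ ≈ 0.343

If T ~ Lognormal(μ,σ) then ln T ~ Normal(μ,σ), so the p-quantile of ln T is μ + z_p·σ.
ln(108) = 4.682 and ln(282) = 5.642; z_{0.03} = -1.881, z_{0.82} = 0.9154.
σ = (5.642 − 4.682)/(0.9154 − (-1.881)) = 0.343.
μ = 4.682 − (-1.881)·0.343 = 5.328.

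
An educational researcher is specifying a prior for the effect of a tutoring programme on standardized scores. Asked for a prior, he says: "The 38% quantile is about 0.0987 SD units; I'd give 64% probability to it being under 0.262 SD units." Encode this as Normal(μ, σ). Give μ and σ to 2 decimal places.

μ = 0.17, σ = 0.25

For Normal(μ,σ), the p-quantile is μ + z_p·σ. Here z_{0.38} = -0.3055, z_{0.64} = 0.3585.
So 0.0987 = μ − 0.3055σ and 0.262 = μ + 0.3585σ.
Subtracting: σ = (0.262 − 0.0987)/(0.3585 − (-0.3055)) = 0.25.
Then μ = 0.0987 − (-0.3055)·0.25 = 0.17.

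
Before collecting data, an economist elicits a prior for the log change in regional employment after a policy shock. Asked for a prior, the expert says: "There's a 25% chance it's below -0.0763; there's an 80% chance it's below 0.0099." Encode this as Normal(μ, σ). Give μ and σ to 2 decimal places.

The p-quantile of Normal(μ,σ) is μ + z_p·σ, with z_{0.25} = -0.6745 and z_{0.8} = 0.8416.
Eliminate σ: μ = (z₂·x₁ − z₁·x₂)/(z₂ − z₁) = (0.8416·-0.0763 − (-0.6745)·0.0099)/1.516 = -0.04.
Then σ = (x₂ − x₁)/(z₂ − z₁) = (0.0099 − -0.0763)/1.516 = 0.06.

μ = -0.04, σ = 0.06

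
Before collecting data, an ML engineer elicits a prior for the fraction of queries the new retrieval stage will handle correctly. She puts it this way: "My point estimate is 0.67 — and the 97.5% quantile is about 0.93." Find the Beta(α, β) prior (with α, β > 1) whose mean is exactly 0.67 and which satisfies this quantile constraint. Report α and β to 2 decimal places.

With mean 0.67 fixed, write α = 0.67s, β = 0.33s where s = α+β.
Need P(θ < 0.93) = 0.975 under Beta(0.67s, 0.33s). Normal approximation: (q−m)/√(m(1−m)/s) ≈ z_{0.975} = 1.96, so s ≈ 0.67·0.33·(1.96)²/(0.93−0.67)² = 12.6.
At s = 12.6: P(θ<0.93) ≈ 0.995. Adjusting to match 0.975 gives s ≈ 7.64.
So α = 0.67·7.64 ≈ 5.12, β = 0.33·7.64 ≈ 2.52.

α ≈ 5.12, β ≈ 2.52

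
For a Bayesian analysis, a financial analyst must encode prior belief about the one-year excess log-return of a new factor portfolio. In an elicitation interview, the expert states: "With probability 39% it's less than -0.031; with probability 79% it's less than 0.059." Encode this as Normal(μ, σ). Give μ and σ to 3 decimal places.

μ = -0.008, σ = 0.083

The p-quantile of Normal(μ,σ) is μ + z_p·σ, with z_{0.39} = -0.2793 and z_{0.79} = 0.8064.
Eliminate σ: μ = (z₂·x₁ − z₁·x₂)/(z₂ − z₁) = (0.8064·-0.031 − (-0.2793)·0.059)/1.086 = -0.008.
Then σ = (x₂ − x₁)/(z₂ − z₁) = (0.059 − -0.031)/1.086 = 0.083.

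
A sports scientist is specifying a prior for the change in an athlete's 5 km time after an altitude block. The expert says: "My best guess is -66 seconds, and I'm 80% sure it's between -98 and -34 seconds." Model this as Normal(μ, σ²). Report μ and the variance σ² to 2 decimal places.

A symmetric 80% interval runs μ ± z·σ with z = 1.282.
Half-width = 32, so σ = 32/1.282 = 24.970 and σ² = 623.49.
μ is the stated best guess, -66.00.

μ = -66.00, σ² = 623.49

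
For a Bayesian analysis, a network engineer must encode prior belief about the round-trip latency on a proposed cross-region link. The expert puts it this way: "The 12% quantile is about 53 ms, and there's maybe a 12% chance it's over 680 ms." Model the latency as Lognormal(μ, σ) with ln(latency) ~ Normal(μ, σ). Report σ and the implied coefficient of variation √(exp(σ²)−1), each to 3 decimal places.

If T ~ Lognormal(μ,σ) then ln T ~ Normal(μ,σ), so the p-quantile of ln T is μ + z_p·σ.
ln(53) = 3.97 and ln(680) = 6.522; z_{0.12} = -1.175, z_{0.88} = 1.175.
σ = (6.522 − 3.97)/(1.175 − (-1.175)) = 1.086.
μ = 3.97 − (-1.175)·1.086 = 5.246.
CV = √(exp(σ²)−1) = √(exp(1.1791)−1) = 1.501.

σ ≈ 1.086, CV ≈ 1.501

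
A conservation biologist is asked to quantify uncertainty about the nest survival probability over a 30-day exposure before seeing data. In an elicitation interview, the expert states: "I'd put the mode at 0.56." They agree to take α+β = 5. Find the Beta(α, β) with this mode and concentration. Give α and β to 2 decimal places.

α = 2.68, β = 2.32

For α,β > 1 the Beta mode is (α−1)/(α+β−2). With α+β = 5, the mode is (α−1)/3.
Set (α−1)/3 = 0.56 → α = 1 + 0.56·3 = 2.68.
β = 5 − α = 2.32.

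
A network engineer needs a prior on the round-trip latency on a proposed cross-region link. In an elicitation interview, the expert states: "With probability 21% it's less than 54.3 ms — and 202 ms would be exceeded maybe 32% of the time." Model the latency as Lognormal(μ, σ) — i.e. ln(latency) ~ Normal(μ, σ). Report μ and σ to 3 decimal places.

μ ≈ 4.826, σ ≈ 1.031

If T ~ Lognormal(μ,σ) then ln T ~ Normal(μ,σ), so the p-quantile of ln T is μ + z_p·σ.
ln(54.3) = 3.995 and ln(202) = 5.308; z_{0.21} = -0.8064, z_{0.68} = 0.4677.
σ = (5.308 − 3.995)/(0.4677 − (-0.8064)) = 1.031.
μ = 3.995 − (-0.8064)·1.031 = 4.826.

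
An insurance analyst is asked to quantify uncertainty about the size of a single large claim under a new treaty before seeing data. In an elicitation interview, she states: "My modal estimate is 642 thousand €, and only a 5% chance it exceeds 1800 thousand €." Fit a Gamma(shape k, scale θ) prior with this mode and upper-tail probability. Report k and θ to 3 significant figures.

k ≈ 3.52, θ ≈ 255

Gamma(k,θ) with k>1 has mode (k−1)θ, so θ = 642/(k−1).
Need P(X < 1800) = 0.95 with θ tied to k this way. Start at k = 2, θ = 642: P(X<1800) ≈ 0.770.
Too low — raise k to concentrate. Iterating converges to k ≈ 3.52.
Then θ = 642/(3.52−1) ≈ 255.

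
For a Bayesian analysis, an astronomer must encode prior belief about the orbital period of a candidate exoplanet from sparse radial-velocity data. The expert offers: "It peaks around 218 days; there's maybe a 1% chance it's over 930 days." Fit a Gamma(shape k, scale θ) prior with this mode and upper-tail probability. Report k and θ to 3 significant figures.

Gamma(k,θ) with k>1 has mode (k−1)θ, so θ = 218/(k−1).
Need P(X < 930) = 0.99 with θ tied to k this way. Start at k = 2, θ = 218: P(X<930) ≈ 0.926.
Too low — raise k to concentrate. Iterating converges to k ≈ 2.95.
Then θ = 218/(2.95−1) ≈ 112.

k ≈ 2.95, θ ≈ 112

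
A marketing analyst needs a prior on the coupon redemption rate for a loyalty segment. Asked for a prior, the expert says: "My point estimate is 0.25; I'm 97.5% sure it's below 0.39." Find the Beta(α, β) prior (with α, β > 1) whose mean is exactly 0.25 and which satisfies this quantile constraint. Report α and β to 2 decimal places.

With mean 0.25 fixed, write α = 0.25s, β = 0.75s where s = α+β.
Need P(θ < 0.39) = 0.975 under Beta(0.25s, 0.75s). Normal approximation: (q−m)/√(m(1−m)/s) ≈ z_{0.975} = 1.96, so s ≈ 0.25·0.75·(1.96)²/(0.39−0.25)² = 36.7.
At s = 36.7: P(θ<0.39) ≈ 0.967. Adjusting to match 0.975 gives s ≈ 41.80.
So α = 0.25·41.80 ≈ 10.45, β = 0.75·41.80 ≈ 31.35.

α ≈ 10.45, β ≈ 31.35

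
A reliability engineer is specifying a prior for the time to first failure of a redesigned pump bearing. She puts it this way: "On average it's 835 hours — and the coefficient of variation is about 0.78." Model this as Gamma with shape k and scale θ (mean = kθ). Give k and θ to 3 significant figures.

For Gamma(k, scale θ): mean = kθ, variance = kθ², so CV = 1/√k.
CV = 0.78, hence k = 1/CV² = 1.64.
Then θ = mean/k = 835/1.64 = 508.

k ≈ 1.64, θ ≈ 508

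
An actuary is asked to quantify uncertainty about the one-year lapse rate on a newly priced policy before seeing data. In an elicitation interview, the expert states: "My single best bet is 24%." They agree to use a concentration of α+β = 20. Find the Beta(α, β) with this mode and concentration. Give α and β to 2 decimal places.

For α,β > 1 the Beta mode is (α−1)/(α+β−2). With α+β = 20, the mode is (α−1)/18.
Set (α−1)/18 = 0.24 → α = 1 + 0.24·18 = 5.32.
β = 20 − α = 14.68.

α = 5.32, β = 14.68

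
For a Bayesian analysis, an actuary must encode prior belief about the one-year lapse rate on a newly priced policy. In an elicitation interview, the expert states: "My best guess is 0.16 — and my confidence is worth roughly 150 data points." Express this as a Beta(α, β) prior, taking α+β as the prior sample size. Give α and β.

Under the effective-sample-size interpretation, Beta(α, β) has prior mean α/(α+β) and prior sample size α+β.
So α+β = 150 and α/(α+β) = 0.16, giving α = 0.16·150 = 24 and β = 150 − 24 = 126.

α = 24, β = 126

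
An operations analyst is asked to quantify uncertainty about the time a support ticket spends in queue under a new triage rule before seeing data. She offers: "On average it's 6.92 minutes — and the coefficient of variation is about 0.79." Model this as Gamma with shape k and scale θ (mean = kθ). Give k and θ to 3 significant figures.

For Gamma(k, scale θ): mean = kθ, variance = kθ², so CV = 1/√k.
CV = 0.79, hence k = 1/CV² = 1.6.
Then θ = mean/k = 6.92/1.6 = 4.32.

k ≈ 1.6, θ ≈ 4.32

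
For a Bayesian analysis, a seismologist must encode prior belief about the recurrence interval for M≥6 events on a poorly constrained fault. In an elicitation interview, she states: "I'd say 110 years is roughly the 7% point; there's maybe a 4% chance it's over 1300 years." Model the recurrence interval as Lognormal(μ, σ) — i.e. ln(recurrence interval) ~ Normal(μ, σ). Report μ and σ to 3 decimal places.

μ ≈ 5.830, σ ≈ 0.765

If T ~ Lognormal(μ,σ) then ln T ~ Normal(μ,σ), so the p-quantile of ln T is μ + z_p·σ.
ln(110) = 4.7 and ln(1300) = 7.17; z_{0.07} = -1.476, z_{0.96} = 1.751.
σ = (7.17 − 4.7)/(1.751 − (-1.476)) = 0.765.
μ = 4.7 − (-1.476)·0.765 = 5.830.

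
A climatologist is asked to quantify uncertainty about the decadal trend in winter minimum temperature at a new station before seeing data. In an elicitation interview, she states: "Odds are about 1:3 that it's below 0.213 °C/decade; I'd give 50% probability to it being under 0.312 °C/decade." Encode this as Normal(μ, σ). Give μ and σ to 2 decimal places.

μ = 0.31, σ = 0.15

The p-quantile of Normal(μ,σ) is μ + z_p·σ, with z_{0.25} = -0.6745 and z_{0.5} = 0.
Eliminate σ: μ = (z₂·x₁ − z₁·x₂)/(z₂ − z₁) = (0·0.213 − (-0.6745)·0.312)/0.6745 = 0.31.
Then σ = (x₂ − x₁)/(z₂ − z₁) = (0.312 − 0.213)/0.6745 = 0.15.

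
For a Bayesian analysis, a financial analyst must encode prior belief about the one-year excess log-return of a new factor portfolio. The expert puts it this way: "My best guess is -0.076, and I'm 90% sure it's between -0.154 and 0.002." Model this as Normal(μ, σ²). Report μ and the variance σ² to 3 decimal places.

A symmetric 90% interval runs μ ± z·σ with z = 1.645.
Half-width = 0.078, so σ = 0.078/1.645 = 0.0474 and σ² = 0.002.
μ is the stated best guess, -0.076.

μ = -0.076, σ² = 0.002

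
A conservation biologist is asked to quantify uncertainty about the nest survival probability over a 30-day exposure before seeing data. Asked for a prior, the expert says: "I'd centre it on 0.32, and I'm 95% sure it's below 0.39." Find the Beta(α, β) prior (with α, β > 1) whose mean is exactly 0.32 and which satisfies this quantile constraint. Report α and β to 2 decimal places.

α ≈ 40.00, β ≈ 85.00

With mean 0.32 fixed, write α = 0.32s, β = 0.68s where s = α+β.
Need P(θ < 0.39) = 0.95 under Beta(0.32s, 0.68s). Normal approximation: (q−m)/√(m(1−m)/s) ≈ z_{0.95} = 1.64, so s ≈ 0.32·0.68·(1.64)²/(0.39−0.32)² = 120.1.
At s = 120.1: P(θ<0.39) ≈ 0.947. Adjusting to match 0.95 gives s ≈ 124.99.
So α = 0.32·124.99 ≈ 40.00, β = 0.68·124.99 ≈ 85.00.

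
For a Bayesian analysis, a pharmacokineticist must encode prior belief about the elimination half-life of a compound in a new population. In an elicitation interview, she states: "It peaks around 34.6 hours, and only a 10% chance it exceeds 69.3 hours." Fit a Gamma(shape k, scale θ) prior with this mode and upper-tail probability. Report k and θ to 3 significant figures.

k ≈ 4.97, θ ≈ 8.71

Gamma(k,θ) with k>1 has mode (k−1)θ, so θ = 34.6/(k−1).
Need P(X < 69.3) = 0.9 with θ tied to k this way. Start at k = 2, θ = 34.6: P(X<69.3) ≈ 0.595.
Too low — raise k to concentrate. Iterating converges to k ≈ 4.97.
Then θ = 34.6/(4.97−1) ≈ 8.71.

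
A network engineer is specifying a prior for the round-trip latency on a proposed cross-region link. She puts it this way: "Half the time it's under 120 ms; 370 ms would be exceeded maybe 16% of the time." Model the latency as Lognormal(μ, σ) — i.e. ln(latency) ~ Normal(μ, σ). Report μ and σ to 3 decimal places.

μ ≈ 4.787, σ ≈ 1.132

If T ~ Lognormal(μ,σ) then ln T ~ Normal(μ,σ), so the p-quantile of ln T is μ + z_p·σ.
ln(120) = 4.787 and ln(370) = 5.914; z_{0.5} = 0, z_{0.84} = 0.9945.
σ = (5.914 − 4.787)/(0.9945 − (0)) = 1.132.
μ = 4.787 − (0)·1.132 = 4.787.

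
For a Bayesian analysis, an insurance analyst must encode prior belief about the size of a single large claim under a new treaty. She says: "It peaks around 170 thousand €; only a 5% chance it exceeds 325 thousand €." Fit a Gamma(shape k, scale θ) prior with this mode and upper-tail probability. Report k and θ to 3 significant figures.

Gamma(k,θ) with k>1 has mode (k−1)θ, so θ = 170/(k−1).
Need P(X < 325) = 0.95 with θ tied to k this way. Start at k = 2, θ = 170: P(X<325) ≈ 0.570.
Too low — raise k to concentrate. Iterating converges to k ≈ 7.62.
Then θ = 170/(7.62−1) ≈ 25.7.

k ≈ 7.62, θ ≈ 25.7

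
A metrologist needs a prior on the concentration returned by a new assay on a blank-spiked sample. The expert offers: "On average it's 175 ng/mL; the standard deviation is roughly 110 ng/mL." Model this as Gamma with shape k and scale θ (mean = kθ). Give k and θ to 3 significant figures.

k ≈ 2.53, θ ≈ 69.1

For Gamma(k, scale θ): mean = kθ, variance = kθ², so CV = 1/√k.
CV = SD/mean = 110/175 = 0.6286, hence k = 1/CV² = 2.53.
Then θ = mean/k = 175/2.53 = 69.1.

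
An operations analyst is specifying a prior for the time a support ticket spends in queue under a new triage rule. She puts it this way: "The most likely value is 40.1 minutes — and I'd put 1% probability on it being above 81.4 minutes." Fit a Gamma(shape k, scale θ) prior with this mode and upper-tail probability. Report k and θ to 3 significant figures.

k ≈ 10.8, θ ≈ 4.1

Gamma(k,θ) with k>1 has mode (k−1)θ, so θ = 40.1/(k−1).
Need P(X < 81.4) = 0.99 with θ tied to k this way. Start at k = 2, θ = 40.1: P(X<81.4) ≈ 0.602.
Too low — raise k to concentrate. Iterating converges to k ≈ 10.8.
Then θ = 40.1/(10.8−1) ≈ 4.1.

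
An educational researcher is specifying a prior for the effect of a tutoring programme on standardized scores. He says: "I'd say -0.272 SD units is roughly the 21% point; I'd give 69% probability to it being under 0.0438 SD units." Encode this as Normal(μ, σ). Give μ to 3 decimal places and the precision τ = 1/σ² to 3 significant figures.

For Normal(μ,σ), the p-quantile is μ + z_p·σ. Here z_{0.21} = -0.8064, z_{0.69} = 0.4959.
So -0.272 = μ − 0.8064σ and 0.0438 = μ + 0.4959σ.
Subtracting: σ = (0.0438 − -0.272)/(0.4959 − (-0.8064)) = 0.242.
Then μ = -0.272 − (-0.8064)·0.242 = -0.076.
Precision τ = 1/σ² = 1/0.2425² = 17.

μ = -0.076, τ = 17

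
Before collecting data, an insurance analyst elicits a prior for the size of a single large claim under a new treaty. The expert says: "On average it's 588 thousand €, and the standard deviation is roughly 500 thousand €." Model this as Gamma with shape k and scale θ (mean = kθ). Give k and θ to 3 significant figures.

k ≈ 1.38, θ ≈ 425

For Gamma(k, scale θ): mean = kθ, variance = kθ², so CV = 1/√k.
CV = SD/mean = 500/588 = 0.8503, hence k = 1/CV² = 1.38.
Then θ = mean/k = 588/1.38 = 425.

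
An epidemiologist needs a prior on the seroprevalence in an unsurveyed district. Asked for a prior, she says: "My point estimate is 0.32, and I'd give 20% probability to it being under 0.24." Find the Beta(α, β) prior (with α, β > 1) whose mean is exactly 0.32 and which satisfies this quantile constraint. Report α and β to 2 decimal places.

α ≈ 7.94, β ≈ 16.88

With mean 0.32 fixed, write α = 0.32s, β = 0.68s where s = α+β.
Need P(θ < 0.24) = 0.2 under Beta(0.32s, 0.68s). Normal approximation: (q−m)/√(m(1−m)/s) ≈ z_{0.2} = -0.842, so s ≈ 0.32·0.68·(-0.842)²/(0.24−0.32)² = 24.1.
At s = 24.1: P(θ<0.24) ≈ 0.204. Adjusting to match 0.2 gives s ≈ 24.83.
So α = 0.32·24.83 ≈ 7.94, β = 0.68·24.83 ≈ 16.88.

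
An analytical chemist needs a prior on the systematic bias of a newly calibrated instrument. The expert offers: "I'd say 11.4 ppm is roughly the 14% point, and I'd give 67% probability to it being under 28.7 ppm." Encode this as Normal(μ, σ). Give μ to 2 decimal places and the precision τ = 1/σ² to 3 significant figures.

The p-quantile of Normal(μ,σ) is μ + z_p·σ, with z_{0.14} = -1.08 and z_{0.67} = 0.4399.
Eliminate σ: μ = (z₂·x₁ − z₁·x₂)/(z₂ − z₁) = (0.4399·11.4 − (-1.08)·28.7)/1.52 = 23.69.
Then σ = (x₂ − x₁)/(z₂ − z₁) = (28.7 − 11.4)/1.52 = 11.38.
Precision τ = 1/σ² = 1/11.38² = 0.00772.

μ = 23.69, τ = 0.00772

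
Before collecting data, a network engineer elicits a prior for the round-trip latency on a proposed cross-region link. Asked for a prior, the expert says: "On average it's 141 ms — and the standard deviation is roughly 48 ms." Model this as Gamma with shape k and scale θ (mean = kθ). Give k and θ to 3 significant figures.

For Gamma(k, scale θ): mean = kθ, variance = kθ², so CV = 1/√k.
CV = SD/mean = 48/141 = 0.3404, hence k = 1/CV² = 8.63.
Then θ = mean/k = 141/8.63 = 16.3.

k ≈ 8.63, θ ≈ 16.3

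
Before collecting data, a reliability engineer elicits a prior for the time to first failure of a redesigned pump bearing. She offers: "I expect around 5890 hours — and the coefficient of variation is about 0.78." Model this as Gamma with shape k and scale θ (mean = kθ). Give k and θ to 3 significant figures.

For Gamma(k, scale θ): mean = kθ, variance = kθ², so CV = 1/√k.
CV = 0.78, hence k = 1/CV² = 1.64.
Then θ = mean/k = 5890/1.64 = 3580.

k ≈ 1.64, θ ≈ 3580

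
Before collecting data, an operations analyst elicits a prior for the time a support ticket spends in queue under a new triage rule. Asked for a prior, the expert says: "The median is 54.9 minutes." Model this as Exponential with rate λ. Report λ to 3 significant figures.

Exponential median = ln 2 / λ, so λ = ln 2 / 54.9 = 0.0126.

λ ≈ 0.0126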